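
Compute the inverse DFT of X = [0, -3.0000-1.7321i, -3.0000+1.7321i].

x[n] = (1/3) Σ(k=0 to 2) X[k] · e^(2πikn/3)

Computing each x[n]:
x[0] = -2
x[1] = 2
x[2] = 0

x = [-2, 2, 0]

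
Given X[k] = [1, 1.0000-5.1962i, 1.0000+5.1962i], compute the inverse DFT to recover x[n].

x[n] = (1/3) Σ(k=0 to 2) X[k] · e^(2πikn/3)

Computing each x[n]:
x[0] = 1
x[1] = 3
x[2] = -3

x = [1, 3, -3]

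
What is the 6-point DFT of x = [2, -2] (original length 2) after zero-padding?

Original 2-point DFT: [0, 4]
Zero-padded 6-point DFT provides frequency interpolation.

DFT_6([x, 0, ...]) = [0, 1.0000+1.7321i, 3.0000+1.7321i, 4, 3.0000-1.7321i, 1.0000-1.7321i]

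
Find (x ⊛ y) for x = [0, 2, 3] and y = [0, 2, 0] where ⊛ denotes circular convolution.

(x ⊛ y)[n] = Σ(m=0 to 2) x[m] · y[(n-m) mod 3]

Computing each output sample:
(x ⊛ y)[0] = 6
(x ⊛ y)[1] = 0
(x ⊛ y)[2] = 4

x ⊛ y = [6, 0, 4]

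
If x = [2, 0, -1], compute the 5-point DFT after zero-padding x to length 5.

Original 3-point DFT: [1, 2.5000-0.8660i, 2.5000+0.8660i]
Zero-padded 5-point DFT provides frequency interpolation.

DFT_5([x, 0, ...]) = [1, 2.8090+0.5878i, 1.6910-0.9511i, 1.6910+0.9511i, 2.8090-0.5878i]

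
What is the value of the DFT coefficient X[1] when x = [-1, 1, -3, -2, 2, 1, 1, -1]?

X[1] = Σ(n=0 to 7) x[n] · ω_8^(1n) where ω_8 = e^(-2πi/8)
= (-1)·ω_8^0 + (1)·ω_8^1 + (-3)·ω_8^2 + (-2)·ω_8^3 + (2)·ω_8^4 + (1)·ω_8^5 + (1)·ω_8^6 + (-1)·ω_8^7

X[1] = -2.2929+4.7071i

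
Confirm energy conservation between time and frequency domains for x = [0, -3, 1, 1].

Time domain:
Σ|x[n]|² = |0|² + |-3|² + |1|² + |1|² = 11.0000

Frequency domain:
(1/4)Σ|X[k]|² = (1/4)(|-1|² + |-1+4i|² + |3|² + |-1-4i|²) = (1/4)·44.0000 = 11.0000

Both sides agree, confirming Parseval's theorem.

Σ|x[n]|² = (1/N)Σ|X[k]|² = 11.0000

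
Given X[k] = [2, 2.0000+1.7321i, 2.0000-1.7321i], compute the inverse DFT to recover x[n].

x[n] = (1/3) Σ(k=0 to 2) X[k] · e^(2πikn/3)

Computing each x[n]:
x[0] = 2
x[1] = -1
x[2] = 1

x = [2, -1, 1]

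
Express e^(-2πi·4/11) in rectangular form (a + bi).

ω_11^4 = e^(-2πi·4/11)
= cos(-2π·4/11) + i·sin(-2π·4/11)
= cos(-8π/11) + i·sin(-8π/11)

ω_11^4 = cos(-8π/11) + i·sin(-8π/11) = -0.6549-0.7557i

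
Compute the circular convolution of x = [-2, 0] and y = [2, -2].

(x ⊛ y)[n] = Σ(m=0 to 1) x[m] · y[(n-m) mod 2]

Computing each output sample:
(x ⊛ y)[0] = -4
(x ⊛ y)[1] = 4

x ⊛ y = [-4, 4]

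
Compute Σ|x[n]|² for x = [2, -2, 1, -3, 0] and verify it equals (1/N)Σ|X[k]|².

Time domain:
Σ|x[n]|² = |2|² + |-2|² + |1|² + |-3|² + |0|² = 18.0000

Frequency domain:
(1/5)Σ|X[k]|² = (1/5)(|-2|² + |3.0000-0.4490i|² + |3.0000+4.9798i|² + |3.0000-4.9798i|² + |3.0000+0.4490i|²) = (1/5)·90.0000 = 18.0000

Both sides agree, confirming Parseval's theorem.

Σ|x[n]|² = (1/N)Σ|X[k]|² = 18.0000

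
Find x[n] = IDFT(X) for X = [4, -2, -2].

x[n] = (1/3) Σ(k=0 to 2) X[k] · e^(2πikn/3)

Computing each x[n]:
x[0] = 0
x[1] = 2
x[2] = 2

x = [0, 2, 2]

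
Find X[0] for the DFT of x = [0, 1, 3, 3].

X[0] = Σ(n=0 to 3) x[n] · ω_4^0 = Σ x[n]
= (0) + (1) + (3) + (3)

X[0] = 7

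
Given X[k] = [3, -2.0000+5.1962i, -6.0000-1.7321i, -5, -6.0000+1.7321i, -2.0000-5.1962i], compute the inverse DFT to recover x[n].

x[n] = (1/6) Σ(k=0 to 5) X[k] · e^(2πikn/6)

Computing each x[n]:
x[0] = -3
x[1] = 1
x[2] = -1
x[3] = 0
x[4] = 3
x[5] = 3

x = [-3, 1, -1, 0, 3, 3]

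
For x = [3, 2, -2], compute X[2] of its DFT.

X[2] = Σ(n=0 to 2) x[n] · ω_3^(2n) where ω_3 = e^(-2πi/3)
= (3)·ω_3^0 + (2)·ω_3^2 + (-2)·ω_3^4

X[2] = 3.0000+3.4641i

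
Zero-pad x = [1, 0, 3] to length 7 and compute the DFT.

Original 3-point DFT: [4, -0.5000+2.5981i, -0.5000-2.5981i]
Zero-padded 7-point DFT provides frequency interpolation.

DFT_7([x, 0, ...]) = [4, 0.3324-2.9248i, -1.7029+1.3017i, 2.8705+2.3455i, 2.8705-2.3455i, -1.7029-1.3017i, 0.3324+2.9248i]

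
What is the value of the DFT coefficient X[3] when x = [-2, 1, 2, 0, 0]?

X[3] = Σ(n=0 to 4) x[n] · ω_5^(3n) where ω_5 = e^(-2πi/5)
= (-2)·ω_5^0 + (1)·ω_5^3 + (2)·ω_5^6 + (0)·ω_5^9 + (0)·ω_5^12

X[3] = -2.1910-1.3143i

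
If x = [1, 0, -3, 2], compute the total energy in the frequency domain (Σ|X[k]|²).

Parseval: Σ|x[n]|² = (1/N)Σ|X[k]|², so Σ|X[k]|² = N·Σ|x[n]|² = 4·14.0000

Σ|X[k]|² = N·Σ|x[n]|² = 4·14.0000 = 56.0000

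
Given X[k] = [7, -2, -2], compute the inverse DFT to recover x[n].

x[n] = (1/3) Σ(k=0 to 2) X[k] · e^(2πikn/3)

Computing each x[n]:
x[0] = 1
x[1] = 3
x[2] = 3

x = [1, 3, 3]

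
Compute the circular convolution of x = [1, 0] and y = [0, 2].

(x ⊛ y)[n] = Σ(m=0 to 1) x[m] · y[(n-m) mod 2]

Computing each output sample:
(x ⊛ y)[0] = 0
(x ⊛ y)[1] = 2

x ⊛ y = [0, 2]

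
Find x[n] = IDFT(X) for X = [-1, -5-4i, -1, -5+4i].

x[n] = (1/4) Σ(k=0 to 3) X[k] · e^(2πikn/4)

Computing each x[n]:
x[0] = -3
x[1] = 2
x[2] = 2
x[3] = -2

x = [-3, 2, 2, -2]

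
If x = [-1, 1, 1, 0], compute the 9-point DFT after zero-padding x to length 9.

Original 4-point DFT: [1, -2-1i, -1, -2+1i]
Zero-padded 9-point DFT provides frequency interpolation.

DFT_9([x, 0, ...]) = [1, -0.0603-1.6276i, -1.7660-1.3268i, -2, -1.1736+0.3008i, -1.1736-0.3008i, -2, -1.7660+1.3268i, -0.0603+1.6276i]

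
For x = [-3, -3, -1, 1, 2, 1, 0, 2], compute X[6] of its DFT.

X[6] = Σ(n=0 to 7) x[n] · ω_8^(6n) where ω_8 = e^(-2πi/8)
= (-3)·ω_8^0 + (-3)·ω_8^6 + (-1)·ω_8^12 + (1)·ω_8^18 + (2)·ω_8^24 + (1)·ω_8^30 + (0)·ω_8^36 + (2)·ω_8^42

X[6] = -5i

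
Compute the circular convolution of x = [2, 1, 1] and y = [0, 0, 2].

(x ⊛ y)[n] = Σ(m=0 to 2) x[m] · y[(n-m) mod 3]

Computing each output sample:
(x ⊛ y)[0] = 2
(x ⊛ y)[1] = 2
(x ⊛ y)[2] = 4

x ⊛ y = [2, 2, 4]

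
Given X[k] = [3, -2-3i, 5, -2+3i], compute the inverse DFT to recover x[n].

x[n] = (1/4) Σ(k=0 to 3) X[k] · e^(2πikn/4)

Computing each x[n]:
x[0] = 1
x[1] = 1
x[2] = 3
x[3] = -2

x = [1, 1, 3, -2]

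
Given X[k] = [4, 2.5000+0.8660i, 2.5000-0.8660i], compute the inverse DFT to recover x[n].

x[n] = (1/3) Σ(k=0 to 2) X[k] · e^(2πikn/3)

Computing each x[n]:
x[0] = 3
x[1] = 0
x[2] = 1

x = [3, 0, 1]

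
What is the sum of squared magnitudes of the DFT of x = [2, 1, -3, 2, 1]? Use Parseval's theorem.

Parseval: Σ|x[n]|² = (1/N)Σ|X[k]|², so Σ|X[k]|² = N·Σ|x[n]|² = 5·19.0000

Σ|X[k]|² = N·Σ|x[n]|² = 5·19.0000 = 95.0000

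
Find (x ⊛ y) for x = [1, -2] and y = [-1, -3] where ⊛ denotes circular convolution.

(x ⊛ y)[n] = Σ(m=0 to 1) x[m] · y[(n-m) mod 2]

Computing each output sample:
(x ⊛ y)[0] = 5
(x ⊛ y)[1] = -1

x ⊛ y = [5, -1]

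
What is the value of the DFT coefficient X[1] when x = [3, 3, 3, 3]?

X[1] = Σ(n=0 to 3) x[n] · ω_4^(1n) where ω_4 = e^(-2πi/4)
= (3)·ω_4^0 + (3)·ω_4^1 + (3)·ω_4^2 + (3)·ω_4^3

X[1] = 0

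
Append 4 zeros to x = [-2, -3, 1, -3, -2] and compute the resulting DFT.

Original 5-point DFT: [-9, -1.9271-1.4001i, 1.4271+4.3920i, 1.4271-4.3920i, -1.9271+1.4001i]
Zero-padded 9-point DFT provides frequency interpolation.

DFT_9([x, 0, ...]) = [-9, -0.7451+4.2257i, -3.4927-1.2712i, -3.0000+5.1962i, 2.7378+2.2973i, 2.7378-2.2973i, -3.0000-5.1962i, -3.4927+1.2712i, -0.7451-4.2257i]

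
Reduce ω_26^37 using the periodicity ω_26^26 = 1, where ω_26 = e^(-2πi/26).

Since ω_26^26 = 1, powers reduce modulo 26.
37 mod 26 = 11
So ω_26^37 = ω_26^11 = e^(-2πi·11/26)

ω_26^37 = ω_26^11 = -0.8855-0.4647i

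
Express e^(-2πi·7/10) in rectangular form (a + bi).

ω_10^7 = e^(-2πi·7/10)
= cos(-2π·7/10) + i·sin(-2π·7/10)
= cos(-14π/10) + i·sin(-14π/10)

ω_10^7 = cos(-14π/10) + i·sin(-14π/10) = -0.3090+0.9511i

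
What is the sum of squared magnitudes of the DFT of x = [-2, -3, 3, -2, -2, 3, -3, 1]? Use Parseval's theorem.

Parseval: Σ|x[n]|² = (1/N)Σ|X[k]|², so Σ|X[k]|² = N·Σ|x[n]|² = 8·49.0000

Σ|X[k]|² = N·Σ|x[n]|² = 8·49.0000 = 392.0000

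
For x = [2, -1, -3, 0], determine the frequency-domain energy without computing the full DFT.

Parseval: Σ|x[n]|² = (1/N)Σ|X[k]|², so Σ|X[k]|² = N·Σ|x[n]|² = 4·14.0000

Σ|X[k]|² = N·Σ|x[n]|² = 4·14.0000 = 56.0000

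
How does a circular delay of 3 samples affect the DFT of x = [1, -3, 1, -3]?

Time shift by 3: X_shifted[k] = ω_4^(3k) · X[k]
Shifted x = [-3, 1, -3, 1]

DFT(x[n-3]) = [-4, 0, -8, 0]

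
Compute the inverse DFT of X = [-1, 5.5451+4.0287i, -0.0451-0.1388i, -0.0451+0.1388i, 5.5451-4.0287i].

x[n] = (1/5) Σ(k=0 to 4) X[k] · e^(2πikn/5)

Computing each x[n]:
x[0] = 2
x[1] = -1
x[2] = -3
x[3] = -1
x[4] = 2

x = [2, -1, -3, -1, 2]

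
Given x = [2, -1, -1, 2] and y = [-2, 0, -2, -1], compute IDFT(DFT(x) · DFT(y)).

(x ⊛ y)[n] = Σ(m=0 to 3) x[m] · y[(n-m) mod 4]

Computing each output sample:
(x ⊛ y)[0] = -1
(x ⊛ y)[1] = -1
(x ⊛ y)[2] = -4
(x ⊛ y)[3] = -4

x ⊛ y = [-1, -1, -4, -4]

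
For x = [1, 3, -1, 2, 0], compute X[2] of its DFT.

X[2] = Σ(n=0 to 4) x[n] · ω_5^(2n) where ω_5 = e^(-2πi/5)
= (1)·ω_5^0 + (3)·ω_5^2 + (-1)·ω_5^4 + (2)·ω_5^6 + (0)·ω_5^8

X[2] = -1.1180-4.6165i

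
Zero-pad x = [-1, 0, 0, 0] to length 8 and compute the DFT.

Original 4-point DFT: [-1, -1, -1, -1]
Zero-padded 8-point DFT provides frequency interpolation.

DFT_8([x, 0, ...]) = [-1, -1, -1, -1, -1, -1, -1, -1]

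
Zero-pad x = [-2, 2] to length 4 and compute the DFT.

Original 2-point DFT: [0, -4]
Zero-padded 4-point DFT provides frequency interpolation.

DFT_4([x, 0, ...]) = [0, -2-2i, -4, -2+2i]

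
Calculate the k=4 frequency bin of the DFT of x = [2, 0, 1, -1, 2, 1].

X[4] = Σ(n=0 to 5) x[n] · ω_6^(4n) where ω_6 = e^(-2πi/6)
= (2)·ω_6^0 + (0)·ω_6^4 + (1)·ω_6^8 + (-1)·ω_6^12 + (2)·ω_6^16 + (1)·ω_6^20

X[4] = -1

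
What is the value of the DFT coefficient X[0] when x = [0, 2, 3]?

X[0] = Σ(n=0 to 2) x[n] · ω_3^0 = Σ x[n]
= (0) + (2) + (3)

X[0] = 5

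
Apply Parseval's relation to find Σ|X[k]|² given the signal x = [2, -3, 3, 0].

Parseval: Σ|x[n]|² = (1/N)Σ|X[k]|², so Σ|X[k]|² = N·Σ|x[n]|² = 4·22.0000

Σ|X[k]|² = N·Σ|x[n]|² = 4·22.0000 = 88.0000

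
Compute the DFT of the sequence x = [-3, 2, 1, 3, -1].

X[k] = Σ(n=0 to 4) x[n] · ω_5^(nk)
where ω_5 = e^(-2πi/5)

Computing each X[k]:
X[0] = 2
X[1] = -5.9271-1.6776i
X[2] = -2.5729-3.6655i
X[3] = -2.5729+3.6655i
X[4] = -5.9271+1.6776i

X = [2, -5.9271-1.6776i, -2.5729-3.6655i, -2.5729+3.6655i, -5.9271+1.6776i]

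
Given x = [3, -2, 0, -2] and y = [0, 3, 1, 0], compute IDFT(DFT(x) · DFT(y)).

(x ⊛ y)[n] = Σ(m=0 to 3) x[m] · y[(n-m) mod 4]

Computing each output sample:
(x ⊛ y)[0] = -6
(x ⊛ y)[1] = 7
(x ⊛ y)[2] = -3
(x ⊛ y)[3] = -2

x ⊛ y = [-6, 7, -3, -2]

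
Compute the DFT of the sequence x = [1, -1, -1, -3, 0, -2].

X[k] = Σ(n=0 to 5) x[n] · ω_6^(nk)
where ω_6 = e^(-2πi/6)

Computing each X[k]:
X[0] = -6
X[1] = 3
X[2] = -1.7321i
X[3] = 6
X[4] = 1.7321i
X[5] = 3

X = [-6, 3, -1.7321i, 6, 1.7321i, 3]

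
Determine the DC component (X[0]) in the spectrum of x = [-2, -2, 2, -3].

X[0] = Σ(n=0 to 3) x[n] · ω_4^0 = Σ x[n]
= (-2) + (-2) + (2) + (-3)

X[0] = -5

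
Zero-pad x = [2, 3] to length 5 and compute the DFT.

Original 2-point DFT: [5, -1]
Zero-padded 5-point DFT provides frequency interpolation.

DFT_5([x, 0, ...]) = [5, 2.9271-2.8532i, -0.4271-1.7634i, -0.4271+1.7634i, 2.9271+2.8532i]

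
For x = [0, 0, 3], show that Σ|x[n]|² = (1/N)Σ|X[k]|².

Time domain:
Σ|x[n]|² = |0|² + |0|² + |3|² = 9.0000

Frequency domain:
(1/3)Σ|X[k]|² = (1/3)(|3|² + |-1.5000+2.5981i|² + |-1.5000-2.5981i|²) = (1/3)·27.0000 = 9.0000

Both sides agree, confirming Parseval's theorem.

Σ|x[n]|² = (1/N)Σ|X[k]|² = 9.0000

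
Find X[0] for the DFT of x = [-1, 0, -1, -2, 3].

X[0] = Σ(n=0 to 4) x[n] · ω_5^0 = Σ x[n]
= (-1) + (0) + (-1) + (-2) + (3)

X[0] = -1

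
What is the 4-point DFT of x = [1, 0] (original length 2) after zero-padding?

Original 2-point DFT: [1, 1]
Zero-padded 4-point DFT provides frequency interpolation.

DFT_4([x, 0, ...]) = [1, 1, 1, 1]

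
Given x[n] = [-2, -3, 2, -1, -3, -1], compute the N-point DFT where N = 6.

X[k] = Σ(n=0 to 5) x[n] · ω_6^(nk)
where ω_6 = e^(-2πi/6)

Computing each X[k]:
X[0] = -8
X[1] = -2.5000-2.5981i
X[2] = -0.5000+6.0622i
X[3] = 2
X[4] = -0.5000-6.0622i
X[5] = -2.5000+2.5981i

X = [-8, -2.5000-2.5981i, -0.5000+6.0622i, 2, -0.5000-6.0622i, -2.5000+2.5981i]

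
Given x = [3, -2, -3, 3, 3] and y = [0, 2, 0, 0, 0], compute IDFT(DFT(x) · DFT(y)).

(x ⊛ y)[n] = Σ(m=0 to 4) x[m] · y[(n-m) mod 5]

Computing each output sample:
(x ⊛ y)[0] = 6
(x ⊛ y)[1] = 6
(x ⊛ y)[2] = -4
(x ⊛ y)[3] = -6
(x ⊛ y)[4] = 6

x ⊛ y = [6, 6, -4, -6, 6]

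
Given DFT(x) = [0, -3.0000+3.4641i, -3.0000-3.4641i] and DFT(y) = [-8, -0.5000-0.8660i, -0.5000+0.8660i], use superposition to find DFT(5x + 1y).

By linearity: DFT(5x + 1y) = 5·DFT(x) + 1·DFT(y)
= 5·[0, -3.0000+3.4641i, -3.0000-3.4641i] + 1·[-8, -0.5000-0.8660i, -0.5000+0.8660i]

Computing element-wise:
Z[0] = 5·(0) + 1·(-8) = -8
Z[1] = 5·(-3.0000+3.4641i) + 1·(-0.5000-0.8660i) = -15.5000+16.4545i
Z[2] = 5·(-3.0000-3.4641i) + 1·(-0.5000+0.8660i) = -15.5000-16.4545i

DFT(5x + 1y) = 5·X + 1·Y = [-8, -15.5000+16.4545i, -15.5000-16.4545i]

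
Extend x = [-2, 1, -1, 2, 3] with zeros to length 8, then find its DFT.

Original 5-point DFT: [3, -1.5729+3.6655i, -4.9271-1.6776i, -4.9271+1.6776i, -1.5729-3.6655i]
Zero-padded 8-point DFT provides frequency interpolation.

DFT_8([x, 0, ...]) = [3, -5.7071-1.1213i, 2+1i, -4.2929-3.1213i, -3, -4.2929+3.1213i, 2-1i, -5.7071+1.1213i]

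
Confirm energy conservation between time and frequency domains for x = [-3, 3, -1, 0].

Time domain:
Σ|x[n]|² = |-3|² + |3|² + |-1|² + |0|² = 19.0000

Frequency domain:
(1/4)Σ|X[k]|² = (1/4)(|-1|² + |-2-3i|² + |-7|² + |-2+3i|²) = (1/4)·76.0000 = 19.0000

Both sides agree, confirming Parseval's theorem.

Σ|x[n]|² = (1/N)Σ|X[k]|² = 19.0000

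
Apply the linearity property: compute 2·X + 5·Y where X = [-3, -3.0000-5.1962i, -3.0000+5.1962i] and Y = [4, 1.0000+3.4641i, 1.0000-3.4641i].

By linearity: DFT(2x + 5y) = 2·DFT(x) + 5·DFT(y)
= 2·[-3, -3.0000-5.1962i, -3.0000+5.1962i] + 5·[4, 1.0000+3.4641i, 1.0000-3.4641i]

Computing element-wise:
Z[0] = 2·(-3) + 5·(4) = 14
Z[1] = 2·(-3.0000-5.1962i) + 5·(1.0000+3.4641i) = -1.0000+6.9281i
Z[2] = 2·(-3.0000+5.1962i) + 5·(1.0000-3.4641i) = -1.0000-6.9281i

DFT(2x + 5y) = 2·X + 5·Y = [14, -1.0000+6.9281i, -1.0000-6.9281i]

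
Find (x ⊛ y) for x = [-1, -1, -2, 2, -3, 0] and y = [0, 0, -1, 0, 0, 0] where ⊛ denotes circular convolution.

(x ⊛ y)[n] = Σ(m=0 to 5) x[m] · y[(n-m) mod 6]

Computing each output sample:
(x ⊛ y)[0] = 3
(x ⊛ y)[1] = 0
(x ⊛ y)[2] = 1
(x ⊛ y)[3] = 1
(x ⊛ y)[4] = 2
(x ⊛ y)[5] = -2

x ⊛ y = [3, 0, 1, 1, 2, -2]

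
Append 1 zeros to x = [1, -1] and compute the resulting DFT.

Original 2-point DFT: [0, 2]
Zero-padded 3-point DFT provides frequency interpolation.

DFT_3([x, 0, ...]) = [0, 1.5000+0.8660i, 1.5000-0.8660i]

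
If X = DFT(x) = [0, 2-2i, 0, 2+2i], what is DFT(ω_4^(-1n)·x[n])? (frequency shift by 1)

Modulation property: DFT(ω_4^(-1n)·x[n]) = X[(k-1) mod 4], so circularly shift X by 1 positions.

X[k-1] = [2+2i, 0, 2-2i, 0]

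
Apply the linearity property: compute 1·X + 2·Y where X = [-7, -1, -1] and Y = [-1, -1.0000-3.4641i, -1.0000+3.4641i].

By linearity: DFT(1x + 2y) = 1·DFT(x) + 2·DFT(y)
= 1·[-7, -1, -1] + 2·[-1, -1.0000-3.4641i, -1.0000+3.4641i]

Computing element-wise:
Z[0] = 1·(-7) + 2·(-1) = -9
Z[1] = 1·(-1) + 2·(-1.0000-3.4641i) = -3.0000-6.9282i
Z[2] = 1·(-1) + 2·(-1.0000+3.4641i) = -3.0000+6.9282i

DFT(1x + 2y) = 1·X + 2·Y = [-9, -3.0000-6.9282i, -3.0000+6.9282i]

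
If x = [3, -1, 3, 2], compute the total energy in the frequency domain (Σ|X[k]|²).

Parseval: Σ|x[n]|² = (1/N)Σ|X[k]|², so Σ|X[k]|² = N·Σ|x[n]|² = 4·23.0000

Σ|X[k]|² = N·Σ|x[n]|² = 4·23.0000 = 92.0000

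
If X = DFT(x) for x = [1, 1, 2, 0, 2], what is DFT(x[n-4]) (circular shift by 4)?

Time shift by 4: X_shifted[k] = ω_5^(4k) · X[k]
Shifted x = [1, 2, 0, 2, 1]

DFT(x[n-4]) = [6, 0.3090+0.2245i, -0.8090-2.4899i, -0.8090+2.4899i, 0.3090-0.2245i]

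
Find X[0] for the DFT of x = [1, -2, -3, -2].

X[0] = Σ(n=0 to 3) x[n] · ω_4^0 = Σ x[n]
= (1) + (-2) + (-3) + (-2)

X[0] = -6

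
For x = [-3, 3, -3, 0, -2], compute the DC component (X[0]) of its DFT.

X[0] = Σ(n=0 to 4) x[n] · ω_5^0 = Σ x[n]
= (-3) + (3) + (-3) + (0) + (-2)

X[0] = -5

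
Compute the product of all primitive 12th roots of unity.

The primitive 12th roots of unity are ω_12^k for k coprime to 12: k ∈ {1, 5, 7, 11}
Their product equals the constant term of the cyclotomic polynomial Φ_12(x) up to sign.
For n ≥ 3, the product of all primitive nth roots of unity is 1. (For n=1 it is 1; for n=2 it is -1.)

1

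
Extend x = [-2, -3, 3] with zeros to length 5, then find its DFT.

Original 3-point DFT: [-2, -2.0000+5.1962i, -2.0000-5.1962i]
Zero-padded 5-point DFT provides frequency interpolation.

DFT_5([x, 0, ...]) = [-2, -5.3541+1.0898i, 1.3541+4.6165i, 1.3541-4.6165i, -5.3541-1.0898i]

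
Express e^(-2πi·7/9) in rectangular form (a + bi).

ω_9^7 = e^(-2πi·7/9)
= cos(-2π·7/9) + i·sin(-2π·7/9)
= cos(-14π/9) + i·sin(-14π/9)

ω_9^7 = cos(-14π/9) + i·sin(-14π/9) = 0.1736+0.9848i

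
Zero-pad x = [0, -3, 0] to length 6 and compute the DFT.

Original 3-point DFT: [-3, 1.5000+2.5981i, 1.5000-2.5981i]
Zero-padded 6-point DFT provides frequency interpolation.

DFT_6([x, 0, ...]) = [-3, -1.5000+2.5981i, 1.5000+2.5981i, 3, 1.5000-2.5981i, -1.5000-2.5981i]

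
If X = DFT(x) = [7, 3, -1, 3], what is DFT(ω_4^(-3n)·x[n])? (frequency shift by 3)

Modulation property: DFT(ω_4^(-3n)·x[n]) = X[(k-3) mod 4], so circularly shift X by 3 positions.

X[k-3] = [3, -1, 3, 7]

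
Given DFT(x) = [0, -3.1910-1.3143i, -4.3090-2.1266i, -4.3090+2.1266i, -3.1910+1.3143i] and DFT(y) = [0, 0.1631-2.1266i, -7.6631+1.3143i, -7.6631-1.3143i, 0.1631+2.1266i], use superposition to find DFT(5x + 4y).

By linearity: DFT(5x + 4y) = 5·DFT(x) + 4·DFT(y)
= 5·[0, -3.1910-1.3143i, -4.3090-2.1266i, -4.3090+2.1266i, -3.1910+1.3143i] + 4·[0, 0.1631-2.1266i, -7.6631+1.3143i, -7.6631-1.3143i, 0.1631+2.1266i]

Computing element-wise:
Z[0] = 5·(0) + 4·(0) = 0
Z[1] = 5·(-3.1910-1.3143i) + 4·(0.1631-2.1266i) = -15.3026-15.0779i
Z[2] = 5·(-4.3090-2.1266i) + 4·(-7.6631+1.3143i) = -52.1974-5.3758i
Z[3] = 5·(-4.3090+2.1266i) + 4·(-7.6631-1.3143i) = -52.1974+5.3758i
Z[4] = 5·(-3.1910+1.3143i) + 4·(0.1631+2.1266i) = -15.3026+15.0779i

DFT(5x + 4y) = 5·X + 4·Y = [0, -15.3026-15.0779i, -52.1974-5.3758i, -52.1974+5.3758i, -15.3026+15.0779i]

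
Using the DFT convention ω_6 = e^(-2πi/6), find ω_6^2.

ω_6^2 = e^(-2πi·2/6)
= cos(-2π·2/6) + i·sin(-2π·2/6)
= cos(-4π/6) + i·sin(-4π/6)

ω_6^2 = cos(-4π/6) + i·sin(-4π/6) = -0.5000-0.8660i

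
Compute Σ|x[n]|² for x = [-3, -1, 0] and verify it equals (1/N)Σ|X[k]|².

Time domain:
Σ|x[n]|² = |-3|² + |-1|² + |0|² = 10.0000

Frequency domain:
(1/3)Σ|X[k]|² = (1/3)(|-4|² + |-2.5000+0.8660i|² + |-2.5000-0.8660i|²) = (1/3)·30.0000 = 10.0000

Both sides agree, confirming Parseval's theorem.

Σ|x[n]|² = (1/N)Σ|X[k]|² = 10.0000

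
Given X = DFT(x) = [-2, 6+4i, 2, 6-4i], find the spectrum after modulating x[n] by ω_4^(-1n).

Modulation property: DFT(ω_4^(-1n)·x[n]) = X[(k-1) mod 4], so circularly shift X by 1 positions.

X[k-1] = [6-4i, -2, 6+4i, 2]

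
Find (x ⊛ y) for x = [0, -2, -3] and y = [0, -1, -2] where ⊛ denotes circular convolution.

(x ⊛ y)[n] = Σ(m=0 to 2) x[m] · y[(n-m) mod 3]

Computing each output sample:
(x ⊛ y)[0] = 7
(x ⊛ y)[1] = 6
(x ⊛ y)[2] = 2

x ⊛ y = [7, 6, 2]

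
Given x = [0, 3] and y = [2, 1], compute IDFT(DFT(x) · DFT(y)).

(x ⊛ y)[n] = Σ(m=0 to 1) x[m] · y[(n-m) mod 2]

Computing each output sample:
(x ⊛ y)[0] = 3
(x ⊛ y)[1] = 6

x ⊛ y = [3, 6]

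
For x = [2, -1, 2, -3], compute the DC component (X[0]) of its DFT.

X[0] = Σ(n=0 to 3) x[n] · ω_4^0 = Σ x[n]
= (2) + (-1) + (2) + (-3)

X[0] = 0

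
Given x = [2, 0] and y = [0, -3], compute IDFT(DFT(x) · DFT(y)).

(x ⊛ y)[n] = Σ(m=0 to 1) x[m] · y[(n-m) mod 2]

Computing each output sample:
(x ⊛ y)[0] = 0
(x ⊛ y)[1] = -6

x ⊛ y = [0, -6]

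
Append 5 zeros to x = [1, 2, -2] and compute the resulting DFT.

Original 3-point DFT: [1, 1.0000-3.4641i, 1.0000+3.4641i]
Zero-padded 8-point DFT provides frequency interpolation.

DFT_8([x, 0, ...]) = [1, 2.4142+0.5858i, 3-2i, -0.4142-3.4142i, -3, -0.4142+3.4142i, 3+2i, 2.4142-0.5858i]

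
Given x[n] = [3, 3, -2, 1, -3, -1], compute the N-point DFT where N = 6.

X[k] = Σ(n=0 to 5) x[n] · ω_6^(nk)
where ω_6 = e^(-2πi/6)

Computing each X[k]:
X[0] = 1
X[1] = 5.5000-4.3301i
X[2] = 5.5000-2.5981i
X[3] = -5
X[4] = 5.5000+2.5981i
X[5] = 5.5000+4.3301i

X = [1, 5.5000-4.3301i, 5.5000-2.5981i, -5, 5.5000+2.5981i, 5.5000+4.3301i]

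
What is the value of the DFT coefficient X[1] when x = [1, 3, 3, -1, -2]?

X[1] = Σ(n=0 to 4) x[n] · ω_5^(1n) where ω_5 = e^(-2πi/5)
= (1)·ω_5^0 + (3)·ω_5^1 + (3)·ω_5^2 + (-1)·ω_5^3 + (-2)·ω_5^4

X[1] = -0.3090-7.1064i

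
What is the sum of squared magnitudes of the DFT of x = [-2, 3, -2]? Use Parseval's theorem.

Parseval: Σ|x[n]|² = (1/N)Σ|X[k]|², so Σ|X[k]|² = N·Σ|x[n]|² = 3·17.0000

Σ|X[k]|² = N·Σ|x[n]|² = 3·17.0000 = 51.0000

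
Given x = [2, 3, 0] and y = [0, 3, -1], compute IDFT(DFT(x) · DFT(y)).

(x ⊛ y)[n] = Σ(m=0 to 2) x[m] · y[(n-m) mod 3]

Computing each output sample:
(x ⊛ y)[0] = -3
(x ⊛ y)[1] = 6
(x ⊛ y)[2] = 7

x ⊛ y = [-3, 6, 7]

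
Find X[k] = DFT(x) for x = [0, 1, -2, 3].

X[k] = Σ(n=0 to 3) x[n] · ω_4^(nk)
where ω_4 = e^(-2πi/4)

Computing each X[k]:
X[0] = 2
X[1] = 2+2i
X[2] = -6
X[3] = 2-2i

X = [2, 2+2i, -6, 2-2i]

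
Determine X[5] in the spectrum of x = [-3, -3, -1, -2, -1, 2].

X[5] = Σ(n=0 to 5) x[n] · ω_6^(5n) where ω_6 = e^(-2πi/6)
= (-3)·ω_6^0 + (-3)·ω_6^5 + (-1)·ω_6^10 + (-2)·ω_6^15 + (-1)·ω_6^20 + (2)·ω_6^25

X[5] = -0.5000-4.3301i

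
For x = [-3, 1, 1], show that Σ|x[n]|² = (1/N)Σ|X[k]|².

Time domain:
Σ|x[n]|² = |-3|² + |1|² + |1|² = 11.0000

Frequency domain:
(1/3)Σ|X[k]|² = (1/3)(|-1|² + |-4|² + |-4|²) = (1/3)·33.0000 = 11.0000

Both sides agree, confirming Parseval's theorem.

Σ|x[n]|² = (1/N)Σ|X[k]|² = 11.0000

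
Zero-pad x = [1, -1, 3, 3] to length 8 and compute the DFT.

Original 4-point DFT: [6, -2+4i, 2, -2-4i]
Zero-padded 8-point DFT provides frequency interpolation.

DFT_8([x, 0, ...]) = [6, -1.8284-4.4142i, -2+4i, 3.8284+1.5858i, 2, 3.8284-1.5858i, -2-4i, -1.8284+4.4142i]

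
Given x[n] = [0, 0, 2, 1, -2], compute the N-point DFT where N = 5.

X[k] = Σ(n=0 to 4) x[n] · ω_5^(nk)
where ω_5 = e^(-2πi/5)

Computing each X[k]:
X[0] = 1
X[1] = -3.0451-2.4899i
X[2] = 2.5451-0.2245i
X[3] = 2.5451+0.2245i
X[4] = -3.0451+2.4899i

X = [1, -3.0451-2.4899i, 2.5451-0.2245i, 2.5451+0.2245i, -3.0451+2.4899i]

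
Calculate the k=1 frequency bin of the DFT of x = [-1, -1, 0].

X[1] = Σ(n=0 to 2) x[n] · ω_3^(1n) where ω_3 = e^(-2πi/3)
= (-1)·ω_3^0 + (-1)·ω_3^1 + (0)·ω_3^2

X[1] = -0.5000+0.8660i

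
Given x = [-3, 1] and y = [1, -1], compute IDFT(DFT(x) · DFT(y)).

(x ⊛ y)[n] = Σ(m=0 to 1) x[m] · y[(n-m) mod 2]

Computing each output sample:
(x ⊛ y)[0] = -4
(x ⊛ y)[1] = 4

x ⊛ y = [-4, 4]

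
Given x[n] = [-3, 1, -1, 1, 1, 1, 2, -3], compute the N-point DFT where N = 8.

X[k] = Σ(n=0 to 7) x[n] · ω_8^(nk)
where ω_8 = e^(-2πi/8)

Computing each X[k]:
X[0] = -1
X[1] = -6.8284+0.1716i
X[2] = -3-4i
X[3] = -1.1716-5.8284i
X[4] = -1
X[5] = -1.1716+5.8284i
X[6] = -3+4i
X[7] = -6.8284-0.1716i

X = [-1, -6.8284+0.1716i, -3-4i, -1.1716-5.8284i, -1, -1.1716+5.8284i, -3+4i, -6.8284-0.1716i]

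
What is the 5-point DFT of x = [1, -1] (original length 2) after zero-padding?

Original 2-point DFT: [0, 2]
Zero-padded 5-point DFT provides frequency interpolation.

DFT_5([x, 0, ...]) = [0, 0.6910+0.9511i, 1.8090+0.5878i, 1.8090-0.5878i, 0.6910-0.9511i]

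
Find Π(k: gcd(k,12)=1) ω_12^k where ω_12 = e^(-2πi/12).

The primitive 12th roots of unity are ω_12^k for k coprime to 12: k ∈ {1, 5, 7, 11}
Their product equals the constant term of the cyclotomic polynomial Φ_12(x) up to sign.
For n ≥ 3, the product of all primitive nth roots of unity is 1. (For n=1 it is 1; for n=2 it is -1.)

1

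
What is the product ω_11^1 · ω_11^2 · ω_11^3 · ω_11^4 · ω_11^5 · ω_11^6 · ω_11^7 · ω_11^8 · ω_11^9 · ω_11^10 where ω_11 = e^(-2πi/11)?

The primitive 11th roots of unity are ω_11^k for k coprime to 11: k ∈ {1, 2, 3, 4, 5, 6, 7, 8, 9, 10}
Their product equals the constant term of the cyclotomic polynomial Φ_11(x) up to sign.
For n ≥ 3, the product of all primitive nth roots of unity is 1. (For n=1 it is 1; for n=2 it is -1.)

1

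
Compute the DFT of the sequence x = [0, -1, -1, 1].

X[k] = Σ(n=0 to 3) x[n] · ω_4^(nk)
where ω_4 = e^(-2πi/4)

Computing each X[k]:
X[0] = -1
X[1] = 1+2i
X[2] = -1
X[3] = 1-2i

X = [-1, 1+2i, -1, 1-2i]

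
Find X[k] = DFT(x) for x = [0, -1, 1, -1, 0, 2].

X[k] = Σ(n=0 to 5) x[n] · ω_6^(nk)
where ω_6 = e^(-2πi/6)

Computing each X[k]:
X[0] = 1
X[1] = 1.0000+1.7321i
X[2] = -2.0000+3.4641i
X[3] = 1
X[4] = -2.0000-3.4641i
X[5] = 1.0000-1.7321i

X = [1, 1.0000+1.7321i, -2.0000+3.4641i, 1, -2.0000-3.4641i, 1.0000-1.7321i]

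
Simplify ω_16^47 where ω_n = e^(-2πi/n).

Since ω_16^16 = 1, powers reduce modulo 16.
47 mod 16 = 15
So ω_16^47 = ω_16^15 = e^(-2πi·15/16)

ω_16^47 = ω_16^15 = 0.9239+0.3827i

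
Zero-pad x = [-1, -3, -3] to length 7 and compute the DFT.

Original 3-point DFT: [-7, 2, 2]
Zero-padded 7-point DFT provides frequency interpolation.

DFT_7([x, 0, ...]) = [-7, -2.2029+5.2703i, 2.3705+1.6231i, -0.1676-1.0438i, -0.1676+1.0438i, 2.3705-1.6231i, -2.2029-5.2703i]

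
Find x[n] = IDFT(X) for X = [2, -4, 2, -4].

x[n] = (1/4) Σ(k=0 to 3) X[k] · e^(2πikn/4)

Computing each x[n]:
x[0] = -1
x[1] = 0
x[2] = 3
x[3] = 0

x = [-1, 0, 3, 0]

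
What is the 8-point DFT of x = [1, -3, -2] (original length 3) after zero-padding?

Original 3-point DFT: [-4, 3.5000+0.8660i, 3.5000-0.8660i]
Zero-padded 8-point DFT provides frequency interpolation.

DFT_8([x, 0, ...]) = [-4, -1.1213+4.1213i, 3+3i, 3.1213+0.1213i, 2, 3.1213-0.1213i, 3-3i, -1.1213-4.1213i]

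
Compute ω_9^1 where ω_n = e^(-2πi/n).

ω_9^1 = e^(-2πi·1/9)
= cos(-2π·1/9) + i·sin(-2π·1/9)
= cos(-2π/9) + i·sin(-2π/9)

ω_9^1 = cos(-2π/9) + i·sin(-2π/9) = 0.7660-0.6428i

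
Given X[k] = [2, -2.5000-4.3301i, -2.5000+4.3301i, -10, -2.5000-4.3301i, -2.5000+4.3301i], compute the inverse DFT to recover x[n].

x[n] = (1/6) Σ(k=0 to 5) X[k] · e^(2πikn/6)

Computing each x[n]:
x[0] = -3
x[1] = 2
x[2] = 2
x[3] = 2
x[4] = -3
x[5] = 2

x = [-3, 2, 2, 2, -3, 2]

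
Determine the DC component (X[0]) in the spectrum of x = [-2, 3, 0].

X[0] = Σ(n=0 to 2) x[n] · ω_3^0 = Σ x[n]
= (-2) + (3) + (0)

X[0] = 1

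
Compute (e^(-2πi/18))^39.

Since ω_18^18 = 1, powers reduce modulo 18.
39 mod 18 = 3
So ω_18^39 = ω_18^3 = e^(-2πi·3/18)

ω_18^39 = ω_18^3 = 0.5000-0.8660i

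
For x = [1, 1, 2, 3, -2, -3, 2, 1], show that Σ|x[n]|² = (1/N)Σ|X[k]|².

Time domain:
Σ|x[n]|² = |1|² + |1|² + |2|² + |3|² + |-2|² + |-3|² + |2|² + |1|² = 33.0000

Frequency domain:
(1/8)Σ|X[k]|² = (1/8)(|5|² + |4.4142-4.2426i|² + |-5+6i|² + |1.5858-4.2426i|² + |1|² + |1.5858+4.2426i|² + |-5-6i|² + |4.4142+4.2426i|²) = (1/8)·264.0000 = 33.0000

Both sides agree, confirming Parseval's theorem.

Σ|x[n]|² = (1/N)Σ|X[k]|² = 33.0000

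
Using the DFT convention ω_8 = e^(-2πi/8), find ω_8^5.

ω_8^5 = e^(-2πi·5/8)
= cos(-2π·5/8) + i·sin(-2π·5/8)
= cos(-10π/8) + i·sin(-10π/8)

ω_8^5 = cos(-10π/8) + i·sin(-10π/8) = -0.7071+0.7071i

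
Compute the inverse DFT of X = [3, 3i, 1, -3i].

x[n] = (1/4) Σ(k=0 to 3) X[k] · e^(2πikn/4)

Computing each x[n]:
x[0] = 1
x[1] = -1
x[2] = 1
x[3] = 2

x = [1, -1, 1, 2]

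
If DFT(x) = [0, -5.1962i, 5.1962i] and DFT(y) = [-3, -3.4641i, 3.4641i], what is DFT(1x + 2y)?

By linearity: DFT(1x + 2y) = 1·DFT(x) + 2·DFT(y)
= 1·[0, -5.1962i, 5.1962i] + 2·[-3, -3.4641i, 3.4641i]

Computing element-wise:
Z[0] = 1·(0) + 2·(-3) = -6
Z[1] = 1·(-5.1962i) + 2·(-3.4641i) = -12.1244i
Z[2] = 1·(5.1962i) + 2·(3.4641i) = 12.1244i

DFT(1x + 2y) = 1·X + 2·Y = [-6, -12.1244i, 12.1244i]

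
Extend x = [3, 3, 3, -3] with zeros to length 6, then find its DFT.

Original 4-point DFT: [6, -6i, 6, 6i]
Zero-padded 6-point DFT provides frequency interpolation.

DFT_6([x, 0, ...]) = [6, 6.0000-5.1962i, -3, 6, -3, 6.0000+5.1962i]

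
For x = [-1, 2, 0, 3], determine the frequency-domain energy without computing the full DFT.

Parseval: Σ|x[n]|² = (1/N)Σ|X[k]|², so Σ|X[k]|² = N·Σ|x[n]|² = 4·14.0000

Σ|X[k]|² = N·Σ|x[n]|² = 4·14.0000 = 56.0000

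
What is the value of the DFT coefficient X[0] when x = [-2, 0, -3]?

X[0] = Σ(n=0 to 2) x[n] · ω_3^0 = Σ x[n]
= (-2) + (0) + (-3)

X[0] = -5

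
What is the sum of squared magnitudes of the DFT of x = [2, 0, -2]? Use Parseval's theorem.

Parseval: Σ|x[n]|² = (1/N)Σ|X[k]|², so Σ|X[k]|² = N·Σ|x[n]|² = 3·8.0000

Σ|X[k]|² = N·Σ|x[n]|² = 3·8.0000 = 24.0000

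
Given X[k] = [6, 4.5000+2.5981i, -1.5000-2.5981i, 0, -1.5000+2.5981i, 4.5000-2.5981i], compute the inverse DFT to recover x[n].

x[n] = (1/6) Σ(k=0 to 5) X[k] · e^(2πikn/6)

Computing each x[n]:
x[0] = 2
x[1] = 2
x[2] = -1
x[3] = -1
x[4] = 2
x[5] = 2

x = [2, 2, -1, -1, 2, 2]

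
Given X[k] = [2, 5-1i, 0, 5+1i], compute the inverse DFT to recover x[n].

x[n] = (1/4) Σ(k=0 to 3) X[k] · e^(2πikn/4)

Computing each x[n]:
x[0] = 3
x[1] = 1
x[2] = -2
x[3] = 0

x = [3, 1, -2, 0]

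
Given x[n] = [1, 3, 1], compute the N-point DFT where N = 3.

X[k] = Σ(n=0 to 2) x[n] · ω_3^(nk)
where ω_3 = e^(-2πi/3)

Computing each X[k]:
X[0] = 5
X[1] = -1.0000-1.7321i
X[2] = -1.0000+1.7321i

X = [5, -1.0000-1.7321i, -1.0000+1.7321i]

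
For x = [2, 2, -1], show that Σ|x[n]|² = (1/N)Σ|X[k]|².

Time domain:
Σ|x[n]|² = |2|² + |2|² + |-1|² = 9.0000

Frequency domain:
(1/3)Σ|X[k]|² = (1/3)(|3|² + |1.5000-2.5981i|² + |1.5000+2.5981i|²) = (1/3)·27.0000 = 9.0000

Both sides agree, confirming Parseval's theorem.

Σ|x[n]|² = (1/N)Σ|X[k]|² = 9.0000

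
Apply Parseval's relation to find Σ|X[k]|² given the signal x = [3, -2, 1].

Parseval: Σ|x[n]|² = (1/N)Σ|X[k]|², so Σ|X[k]|² = N·Σ|x[n]|² = 3·14.0000

Σ|X[k]|² = N·Σ|x[n]|² = 3·14.0000 = 42.0000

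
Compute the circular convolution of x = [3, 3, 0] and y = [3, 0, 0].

(x ⊛ y)[n] = Σ(m=0 to 2) x[m] · y[(n-m) mod 3]

Computing each output sample:
(x ⊛ y)[0] = 9
(x ⊛ y)[1] = 9
(x ⊛ y)[2] = 0

x ⊛ y = [9, 9, 0]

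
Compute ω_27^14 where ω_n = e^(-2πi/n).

ω_27^14 = e^(-2πi·14/27)
= cos(-2π·14/27) + i·sin(-2π·14/27)
= cos(-28π/27) + i·sin(-28π/27)

ω_27^14 = cos(-28π/27) + i·sin(-28π/27) = -0.9932+0.1161i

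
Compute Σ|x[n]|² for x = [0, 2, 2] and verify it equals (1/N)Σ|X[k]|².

Time domain:
Σ|x[n]|² = |0|² + |2|² + |2|² = 8.0000

Frequency domain:
(1/3)Σ|X[k]|² = (1/3)(|4|² + |-2|² + |-2|²) = (1/3)·24.0000 = 8.0000

Both sides agree, confirming Parseval's theorem.

Σ|x[n]|² = (1/N)Σ|X[k]|² = 8.0000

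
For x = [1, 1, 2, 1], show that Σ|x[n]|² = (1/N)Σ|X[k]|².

Time domain:
Σ|x[n]|² = |1|² + |1|² + |2|² + |1|² = 7.0000

Frequency domain:
(1/4)Σ|X[k]|² = (1/4)(|5|² + |-1|² + |1|² + |-1|²) = (1/4)·28.0000 = 7.0000

Both sides agree, confirming Parseval's theorem.

Σ|x[n]|² = (1/N)Σ|X[k]|² = 7.0000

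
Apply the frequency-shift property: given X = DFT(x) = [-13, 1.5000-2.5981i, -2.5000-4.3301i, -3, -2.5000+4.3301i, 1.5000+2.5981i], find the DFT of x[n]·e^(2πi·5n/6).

Modulation property: DFT(ω_6^(-5n)·x[n]) = X[(k-5) mod 6], so circularly shift X by 5 positions.

X[k-5] = [1.5000-2.5981i, -2.5000-4.3301i, -3, -2.5000+4.3301i, 1.5000+2.5981i, -13]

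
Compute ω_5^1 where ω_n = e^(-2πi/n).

ω_5^1 = e^(-2πi·1/5)
= cos(-2π·1/5) + i·sin(-2π·1/5)
= cos(-2π/5) + i·sin(-2π/5)

ω_5^1 = cos(-2π/5) + i·sin(-2π/5) = 0.3090-0.9511i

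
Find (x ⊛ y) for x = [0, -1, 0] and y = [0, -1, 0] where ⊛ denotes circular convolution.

(x ⊛ y)[n] = Σ(m=0 to 2) x[m] · y[(n-m) mod 3]

Computing each output sample:
(x ⊛ y)[0] = 0
(x ⊛ y)[1] = 0
(x ⊛ y)[2] = 1

x ⊛ y = [0, 0, 1]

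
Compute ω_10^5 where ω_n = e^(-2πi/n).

ω_10^5 = e^(-2πi·5/10)
= cos(-2π·5/10) + i·sin(-2π·5/10)
= cos(-10π/10) + i·sin(-10π/10)

ω_10^5 = cos(-10π/10) + i·sin(-10π/10) = -1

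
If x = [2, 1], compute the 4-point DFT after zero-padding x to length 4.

Original 2-point DFT: [3, 1]
Zero-padded 4-point DFT provides frequency interpolation.

DFT_4([x, 0, ...]) = [3, 2-1i, 1, 2+1i]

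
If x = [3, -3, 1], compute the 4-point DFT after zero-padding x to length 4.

Original 3-point DFT: [1, 4.0000+3.4641i, 4.0000-3.4641i]
Zero-padded 4-point DFT provides frequency interpolation.

DFT_4([x, 0, ...]) = [1, 2+3i, 7, 2-3i]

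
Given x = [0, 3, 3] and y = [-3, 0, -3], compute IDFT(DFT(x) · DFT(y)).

(x ⊛ y)[n] = Σ(m=0 to 2) x[m] · y[(n-m) mod 3]

Computing each output sample:
(x ⊛ y)[0] = -9
(x ⊛ y)[1] = -18
(x ⊛ y)[2] = -9

x ⊛ y = [-9, -18, -9]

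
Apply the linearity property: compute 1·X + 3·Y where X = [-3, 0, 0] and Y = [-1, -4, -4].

By linearity: DFT(1x + 3y) = 1·DFT(x) + 3·DFT(y)
= 1·[-3, 0, 0] + 3·[-1, -4, -4]

Computing element-wise:
Z[0] = 1·(-3) + 3·(-1) = -6
Z[1] = 1·(0) + 3·(-4) = -12
Z[2] = 1·(0) + 3·(-4) = -12

DFT(1x + 3y) = 1·X + 3·Y = [-6, -12, -12]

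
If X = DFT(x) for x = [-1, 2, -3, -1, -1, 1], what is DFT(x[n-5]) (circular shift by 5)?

Time shift by 5: X_shifted[k] = ω_6^(5k) · X[k]
Shifted x = [2, -3, -1, -1, 1, -1]

DFT(x[n-5]) = [-3, 1.0000+3.4641i, 3, 7, 3, 1.0000-3.4641i]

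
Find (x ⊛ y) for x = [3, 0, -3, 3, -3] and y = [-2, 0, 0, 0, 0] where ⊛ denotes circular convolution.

(x ⊛ y)[n] = Σ(m=0 to 4) x[m] · y[(n-m) mod 5]

Computing each output sample:
(x ⊛ y)[0] = -6
(x ⊛ y)[1] = 0
(x ⊛ y)[2] = 6
(x ⊛ y)[3] = -6
(x ⊛ y)[4] = 6

x ⊛ y = [-6, 0, 6, -6, 6]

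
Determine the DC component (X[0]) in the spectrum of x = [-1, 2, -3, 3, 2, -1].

X[0] = Σ(n=0 to 5) x[n] · ω_6^0 = Σ x[n]
= (-1) + (2) + (-3) + (3) + (2) + (-1)

X[0] = 2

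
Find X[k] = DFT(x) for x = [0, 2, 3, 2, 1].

X[k] = Σ(n=0 to 4) x[n] · ω_5^(nk)
where ω_5 = e^(-2πi/5)

Computing each X[k]:
X[0] = 8
X[1] = -3.1180-1.5388i
X[2] = -0.8820+0.3633i
X[3] = -0.8820-0.3633i
X[4] = -3.1180+1.5388i

X = [8, -3.1180-1.5388i, -0.8820+0.3633i, -0.8820-0.3633i, -3.1180+1.5388i]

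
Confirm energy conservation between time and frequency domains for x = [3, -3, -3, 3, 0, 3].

Time domain:
Σ|x[n]|² = |3|² + |-3|² + |-3|² + |3|² + |0|² + |3|² = 45.0000

Frequency domain:
(1/6)Σ|X[k]|² = (1/6)(|3|² + |1.5000+7.7942i|² + |7.5000+2.5981i|² + |-3|² + |7.5000-2.5981i|² + |1.5000-7.7942i|²) = (1/6)·270.0000 = 45.0000

Both sides agree, confirming Parseval's theorem.

Σ|x[n]|² = (1/N)Σ|X[k]|² = 45.0000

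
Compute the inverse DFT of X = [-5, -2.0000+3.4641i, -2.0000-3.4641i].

x[n] = (1/3) Σ(k=0 to 2) X[k] · e^(2πikn/3)

Computing each x[n]:
x[0] = -3
x[1] = -3
x[2] = 1

x = [-3, -3, 1]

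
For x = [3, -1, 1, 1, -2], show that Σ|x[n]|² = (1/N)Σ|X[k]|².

Time domain:
Σ|x[n]|² = |3|² + |-1|² + |1|² + |1|² + |-2|² = 16.0000

Frequency domain:
(1/5)Σ|X[k]|² = (1/5)(|2|² + |0.4549-0.9511i|² + |6.0451-0.5878i|² + |6.0451+0.5878i|² + |0.4549+0.9511i|²) = (1/5)·80.0000 = 16.0000

Both sides agree, confirming Parseval's theorem.

Σ|x[n]|² = (1/N)Σ|X[k]|² = 16.0000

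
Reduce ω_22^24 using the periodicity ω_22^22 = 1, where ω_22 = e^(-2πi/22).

Since ω_22^22 = 1, powers reduce modulo 22.
24 mod 22 = 2
So ω_22^24 = ω_22^2 = e^(-2πi·2/22)

ω_22^24 = ω_22^2 = 0.8413-0.5406i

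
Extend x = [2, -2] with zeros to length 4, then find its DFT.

Original 2-point DFT: [0, 4]
Zero-padded 4-point DFT provides frequency interpolation.

DFT_4([x, 0, ...]) = [0, 2+2i, 4, 2-2i]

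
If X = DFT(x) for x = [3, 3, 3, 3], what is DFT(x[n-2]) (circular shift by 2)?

Time shift by 2: X_shifted[k] = ω_4^(2k) · X[k]
Shifted x = [3, 3, 3, 3]

DFT(x[n-2]) = [12, 0, 0, 0]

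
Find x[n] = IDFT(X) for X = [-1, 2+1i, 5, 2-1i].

x[n] = (1/4) Σ(k=0 to 3) X[k] · e^(2πikn/4)

Computing each x[n]:
x[0] = 2
x[1] = -2
x[2] = 0
x[3] = -1

x = [2, -2, 0, -1]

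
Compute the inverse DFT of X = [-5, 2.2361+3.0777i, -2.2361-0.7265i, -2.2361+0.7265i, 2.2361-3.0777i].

x[n] = (1/5) Σ(k=0 to 4) X[k] · e^(2πikn/5)

Computing each x[n]:
x[0] = -1
x[1] = -1
x[2] = -3
x[3] = -1
x[4] = 1

x = [-1, -1, -3, -1, 1]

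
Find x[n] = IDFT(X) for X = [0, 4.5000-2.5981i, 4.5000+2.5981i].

x[n] = (1/3) Σ(k=0 to 2) X[k] · e^(2πikn/3)

Computing each x[n]:
x[0] = 3
x[1] = 0
x[2] = -3

x = [3, 0, -3]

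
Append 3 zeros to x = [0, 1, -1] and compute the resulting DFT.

Original 3-point DFT: [0, -1.7321i, 1.7321i]
Zero-padded 6-point DFT provides frequency interpolation.

DFT_6([x, 0, ...]) = [0, 1, -1.7321i, -2, 1.7321i, 1]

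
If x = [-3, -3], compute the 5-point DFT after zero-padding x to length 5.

Original 2-point DFT: [-6, 0]
Zero-padded 5-point DFT provides frequency interpolation.

DFT_5([x, 0, ...]) = [-6, -3.9271+2.8532i, -0.5729+1.7634i, -0.5729-1.7634i, -3.9271-2.8532i]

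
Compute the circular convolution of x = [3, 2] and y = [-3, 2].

(x ⊛ y)[n] = Σ(m=0 to 1) x[m] · y[(n-m) mod 2]

Computing each output sample:
(x ⊛ y)[0] = -5
(x ⊛ y)[1] = 0

x ⊛ y = [-5, 0]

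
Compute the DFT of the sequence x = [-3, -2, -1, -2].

X[k] = Σ(n=0 to 3) x[n] · ω_4^(nk)
where ω_4 = e^(-2πi/4)

Computing each X[k]:
X[0] = -8
X[1] = -2
X[2] = 0
X[3] = -2

X = [-8, -2, 0, -2]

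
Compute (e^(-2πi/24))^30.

Since ω_24^24 = 1, powers reduce modulo 24.
30 mod 24 = 6
So ω_24^30 = ω_24^6 = e^(-2πi·6/24)

ω_24^30 = ω_24^6 = -1i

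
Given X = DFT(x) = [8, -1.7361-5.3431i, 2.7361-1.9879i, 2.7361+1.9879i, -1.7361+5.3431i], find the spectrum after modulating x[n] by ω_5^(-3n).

Modulation property: DFT(ω_5^(-3n)·x[n]) = X[(k-3) mod 5], so circularly shift X by 3 positions.

X[k-3] = [2.7361-1.9879i, 2.7361+1.9879i, -1.7361+5.3431i, 8, -1.7361-5.3431i]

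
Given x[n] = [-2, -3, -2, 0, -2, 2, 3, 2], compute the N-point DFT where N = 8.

X[k] = Σ(n=0 to 7) x[n] · ω_8^(nk)
where ω_8 = e^(-2πi/8)

Computing each X[k]:
X[0] = -2
X[1] = -2.1213+9.9497i
X[2] = -5+3i
X[3] = 2.1213-0.0503i
X[4] = -4
X[5] = 2.1213+0.0503i
X[6] = -5-3i
X[7] = -2.1213-9.9497i

X = [-2, -2.1213+9.9497i, -5+3i, 2.1213-0.0503i, -4, 2.1213+0.0503i, -5-3i, -2.1213-9.9497i]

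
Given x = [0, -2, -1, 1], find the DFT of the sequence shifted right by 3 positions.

Time shift by 3: X_shifted[k] = ω_4^(3k) · X[k]
Shifted x = [-2, -1, 1, 0]

DFT(x[n-3]) = [-2, -3+1i, 0, -3-1i]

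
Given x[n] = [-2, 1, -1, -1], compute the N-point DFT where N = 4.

X[k] = Σ(n=0 to 3) x[n] · ω_4^(nk)
where ω_4 = e^(-2πi/4)

Computing each X[k]:
X[0] = -3
X[1] = -1-2i
X[2] = -3
X[3] = -1+2i

X = [-3, -1-2i, -3, -1+2i]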